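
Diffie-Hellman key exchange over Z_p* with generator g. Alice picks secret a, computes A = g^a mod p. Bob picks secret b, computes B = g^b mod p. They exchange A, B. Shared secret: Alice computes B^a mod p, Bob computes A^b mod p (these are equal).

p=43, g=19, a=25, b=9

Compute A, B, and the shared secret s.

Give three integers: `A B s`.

A = 19^25 mod 43  (bits of 25 = 11001)
  bit 0 = 1: r = r^2 * 19 mod 43 = 1^2 * 19 = 1*19 = 19
  bit 1 = 1: r = r^2 * 19 mod 43 = 19^2 * 19 = 17*19 = 22
  bit 2 = 0: r = r^2 mod 43 = 22^2 = 11
  bit 3 = 0: r = r^2 mod 43 = 11^2 = 35
  bit 4 = 1: r = r^2 * 19 mod 43 = 35^2 * 19 = 21*19 = 12
  -> A = 12
B = 19^9 mod 43  (bits of 9 = 1001)
  bit 0 = 1: r = r^2 * 19 mod 43 = 1^2 * 19 = 1*19 = 19
  bit 1 = 0: r = r^2 mod 43 = 19^2 = 17
  bit 2 = 0: r = r^2 mod 43 = 17^2 = 31
  bit 3 = 1: r = r^2 * 19 mod 43 = 31^2 * 19 = 15*19 = 27
  -> B = 27
s = B^a = 27^25 mod 43  (bits of 25 = 11001)
  bit 0 = 1: r = r^2 * 27 mod 43 = 1^2 * 27 = 1*27 = 27
  bit 1 = 1: r = r^2 * 27 mod 43 = 27^2 * 27 = 41*27 = 32
  bit 2 = 0: r = r^2 mod 43 = 32^2 = 35
  bit 3 = 0: r = r^2 mod 43 = 35^2 = 21
  bit 4 = 1: r = r^2 * 27 mod 43 = 21^2 * 27 = 11*27 = 39
  -> s = B^a = 39

Answer: 12 27 39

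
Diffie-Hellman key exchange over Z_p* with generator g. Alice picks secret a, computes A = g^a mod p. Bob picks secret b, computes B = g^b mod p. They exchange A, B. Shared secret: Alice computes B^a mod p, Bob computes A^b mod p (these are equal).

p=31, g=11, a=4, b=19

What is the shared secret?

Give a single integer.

A = 11^4 mod 31  (bits of 4 = 100)
  bit 0 = 1: r = r^2 * 11 mod 31 = 1^2 * 11 = 1*11 = 11
  bit 1 = 0: r = r^2 mod 31 = 11^2 = 28
  bit 2 = 0: r = r^2 mod 31 = 28^2 = 9
  -> A = 9
B = 11^19 mod 31  (bits of 19 = 10011)
  bit 0 = 1: r = r^2 * 11 mod 31 = 1^2 * 11 = 1*11 = 11
  bit 1 = 0: r = r^2 mod 31 = 11^2 = 28
  bit 2 = 0: r = r^2 mod 31 = 28^2 = 9
  bit 3 = 1: r = r^2 * 11 mod 31 = 9^2 * 11 = 19*11 = 23
  bit 4 = 1: r = r^2 * 11 mod 31 = 23^2 * 11 = 2*11 = 22
  -> B = 22
s = B^a = 22^4 mod 31  (bits of 4 = 100)
  bit 0 = 1: r = r^2 * 22 mod 31 = 1^2 * 22 = 1*22 = 22
  bit 1 = 0: r = r^2 mod 31 = 22^2 = 19
  bit 2 = 0: r = r^2 mod 31 = 19^2 = 20
  -> s = B^a = 20

Answer: 20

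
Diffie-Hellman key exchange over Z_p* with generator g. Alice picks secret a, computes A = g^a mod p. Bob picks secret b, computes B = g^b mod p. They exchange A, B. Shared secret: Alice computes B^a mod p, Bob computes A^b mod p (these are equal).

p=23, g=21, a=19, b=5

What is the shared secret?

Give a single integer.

Answer: 10

Derivation:
A = 21^19 mod 23  (bits of 19 = 10011)
  bit 0 = 1: r = r^2 * 21 mod 23 = 1^2 * 21 = 1*21 = 21
  bit 1 = 0: r = r^2 mod 23 = 21^2 = 4
  bit 2 = 0: r = r^2 mod 23 = 4^2 = 16
  bit 3 = 1: r = r^2 * 21 mod 23 = 16^2 * 21 = 3*21 = 17
  bit 4 = 1: r = r^2 * 21 mod 23 = 17^2 * 21 = 13*21 = 20
  -> A = 20
B = 21^5 mod 23  (bits of 5 = 101)
  bit 0 = 1: r = r^2 * 21 mod 23 = 1^2 * 21 = 1*21 = 21
  bit 1 = 0: r = r^2 mod 23 = 21^2 = 4
  bit 2 = 1: r = r^2 * 21 mod 23 = 4^2 * 21 = 16*21 = 14
  -> B = 14
s = B^a = 14^19 mod 23  (bits of 19 = 10011)
  bit 0 = 1: r = r^2 * 14 mod 23 = 1^2 * 14 = 1*14 = 14
  bit 1 = 0: r = r^2 mod 23 = 14^2 = 12
  bit 2 = 0: r = r^2 mod 23 = 12^2 = 6
  bit 3 = 1: r = r^2 * 14 mod 23 = 6^2 * 14 = 13*14 = 21
  bit 4 = 1: r = r^2 * 14 mod 23 = 21^2 * 14 = 4*14 = 10
  -> s = B^a = 10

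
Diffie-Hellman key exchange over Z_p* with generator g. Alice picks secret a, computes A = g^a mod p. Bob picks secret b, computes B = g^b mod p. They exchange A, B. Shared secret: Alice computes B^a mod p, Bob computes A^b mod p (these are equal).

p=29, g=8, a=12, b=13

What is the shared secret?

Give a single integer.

A = 8^12 mod 29  (bits of 12 = 1100)
  bit 0 = 1: r = r^2 * 8 mod 29 = 1^2 * 8 = 1*8 = 8
  bit 1 = 1: r = r^2 * 8 mod 29 = 8^2 * 8 = 6*8 = 19
  bit 2 = 0: r = r^2 mod 29 = 19^2 = 13
  bit 3 = 0: r = r^2 mod 29 = 13^2 = 24
  -> A = 24
B = 8^13 mod 29  (bits of 13 = 1101)
  bit 0 = 1: r = r^2 * 8 mod 29 = 1^2 * 8 = 1*8 = 8
  bit 1 = 1: r = r^2 * 8 mod 29 = 8^2 * 8 = 6*8 = 19
  bit 2 = 0: r = r^2 mod 29 = 19^2 = 13
  bit 3 = 1: r = r^2 * 8 mod 29 = 13^2 * 8 = 24*8 = 18
  -> B = 18
s = B^a = 18^12 mod 29  (bits of 12 = 1100)
  bit 0 = 1: r = r^2 * 18 mod 29 = 1^2 * 18 = 1*18 = 18
  bit 1 = 1: r = r^2 * 18 mod 29 = 18^2 * 18 = 5*18 = 3
  bit 2 = 0: r = r^2 mod 29 = 3^2 = 9
  bit 3 = 0: r = r^2 mod 29 = 9^2 = 23
  -> s = B^a = 23

Answer: 23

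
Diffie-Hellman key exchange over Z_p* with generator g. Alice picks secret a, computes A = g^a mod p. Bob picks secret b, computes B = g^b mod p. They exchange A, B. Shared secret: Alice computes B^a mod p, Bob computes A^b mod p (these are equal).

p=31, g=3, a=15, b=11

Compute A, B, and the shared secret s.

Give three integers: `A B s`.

A = 3^15 mod 31  (bits of 15 = 1111)
  bit 0 = 1: r = r^2 * 3 mod 31 = 1^2 * 3 = 1*3 = 3
  bit 1 = 1: r = r^2 * 3 mod 31 = 3^2 * 3 = 9*3 = 27
  bit 2 = 1: r = r^2 * 3 mod 31 = 27^2 * 3 = 16*3 = 17
  bit 3 = 1: r = r^2 * 3 mod 31 = 17^2 * 3 = 10*3 = 30
  -> A = 30
B = 3^11 mod 31  (bits of 11 = 1011)
  bit 0 = 1: r = r^2 * 3 mod 31 = 1^2 * 3 = 1*3 = 3
  bit 1 = 0: r = r^2 mod 31 = 3^2 = 9
  bit 2 = 1: r = r^2 * 3 mod 31 = 9^2 * 3 = 19*3 = 26
  bit 3 = 1: r = r^2 * 3 mod 31 = 26^2 * 3 = 25*3 = 13
  -> B = 13
s = B^a = 13^15 mod 31  (bits of 15 = 1111)
  bit 0 = 1: r = r^2 * 13 mod 31 = 1^2 * 13 = 1*13 = 13
  bit 1 = 1: r = r^2 * 13 mod 31 = 13^2 * 13 = 14*13 = 27
  bit 2 = 1: r = r^2 * 13 mod 31 = 27^2 * 13 = 16*13 = 22
  bit 3 = 1: r = r^2 * 13 mod 31 = 22^2 * 13 = 19*13 = 30
  -> s = B^a = 30

Answer: 30 13 30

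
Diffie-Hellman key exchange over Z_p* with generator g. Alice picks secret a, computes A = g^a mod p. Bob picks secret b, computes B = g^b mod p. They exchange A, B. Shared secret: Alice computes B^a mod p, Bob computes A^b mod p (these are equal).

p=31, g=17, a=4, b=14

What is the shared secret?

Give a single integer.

A = 17^4 mod 31  (bits of 4 = 100)
  bit 0 = 1: r = r^2 * 17 mod 31 = 1^2 * 17 = 1*17 = 17
  bit 1 = 0: r = r^2 mod 31 = 17^2 = 10
  bit 2 = 0: r = r^2 mod 31 = 10^2 = 7
  -> A = 7
B = 17^14 mod 31  (bits of 14 = 1110)
  bit 0 = 1: r = r^2 * 17 mod 31 = 1^2 * 17 = 1*17 = 17
  bit 1 = 1: r = r^2 * 17 mod 31 = 17^2 * 17 = 10*17 = 15
  bit 2 = 1: r = r^2 * 17 mod 31 = 15^2 * 17 = 8*17 = 12
  bit 3 = 0: r = r^2 mod 31 = 12^2 = 20
  -> B = 20
s = B^a = 20^4 mod 31  (bits of 4 = 100)
  bit 0 = 1: r = r^2 * 20 mod 31 = 1^2 * 20 = 1*20 = 20
  bit 1 = 0: r = r^2 mod 31 = 20^2 = 28
  bit 2 = 0: r = r^2 mod 31 = 28^2 = 9
  -> s = B^a = 9

Answer: 9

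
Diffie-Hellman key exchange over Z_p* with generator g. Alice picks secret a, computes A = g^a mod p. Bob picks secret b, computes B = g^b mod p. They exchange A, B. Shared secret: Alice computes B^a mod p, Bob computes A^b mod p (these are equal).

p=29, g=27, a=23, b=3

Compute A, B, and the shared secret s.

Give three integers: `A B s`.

A = 27^23 mod 29  (bits of 23 = 10111)
  bit 0 = 1: r = r^2 * 27 mod 29 = 1^2 * 27 = 1*27 = 27
  bit 1 = 0: r = r^2 mod 29 = 27^2 = 4
  bit 2 = 1: r = r^2 * 27 mod 29 = 4^2 * 27 = 16*27 = 26
  bit 3 = 1: r = r^2 * 27 mod 29 = 26^2 * 27 = 9*27 = 11
  bit 4 = 1: r = r^2 * 27 mod 29 = 11^2 * 27 = 5*27 = 19
  -> A = 19
B = 27^3 mod 29  (bits of 3 = 11)
  bit 0 = 1: r = r^2 * 27 mod 29 = 1^2 * 27 = 1*27 = 27
  bit 1 = 1: r = r^2 * 27 mod 29 = 27^2 * 27 = 4*27 = 21
  -> B = 21
s = B^a = 21^23 mod 29  (bits of 23 = 10111)
  bit 0 = 1: r = r^2 * 21 mod 29 = 1^2 * 21 = 1*21 = 21
  bit 1 = 0: r = r^2 mod 29 = 21^2 = 6
  bit 2 = 1: r = r^2 * 21 mod 29 = 6^2 * 21 = 7*21 = 2
  bit 3 = 1: r = r^2 * 21 mod 29 = 2^2 * 21 = 4*21 = 26
  bit 4 = 1: r = r^2 * 21 mod 29 = 26^2 * 21 = 9*21 = 15
  -> s = B^a = 15

Answer: 19 21 15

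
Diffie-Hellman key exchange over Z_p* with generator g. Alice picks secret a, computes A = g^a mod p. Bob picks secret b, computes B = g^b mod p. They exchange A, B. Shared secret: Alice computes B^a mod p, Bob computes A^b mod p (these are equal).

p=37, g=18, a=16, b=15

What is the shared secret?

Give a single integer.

Answer: 26

Derivation:
A = 18^16 mod 37  (bits of 16 = 10000)
  bit 0 = 1: r = r^2 * 18 mod 37 = 1^2 * 18 = 1*18 = 18
  bit 1 = 0: r = r^2 mod 37 = 18^2 = 28
  bit 2 = 0: r = r^2 mod 37 = 28^2 = 7
  bit 3 = 0: r = r^2 mod 37 = 7^2 = 12
  bit 4 = 0: r = r^2 mod 37 = 12^2 = 33
  -> A = 33
B = 18^15 mod 37  (bits of 15 = 1111)
  bit 0 = 1: r = r^2 * 18 mod 37 = 1^2 * 18 = 1*18 = 18
  bit 1 = 1: r = r^2 * 18 mod 37 = 18^2 * 18 = 28*18 = 23
  bit 2 = 1: r = r^2 * 18 mod 37 = 23^2 * 18 = 11*18 = 13
  bit 3 = 1: r = r^2 * 18 mod 37 = 13^2 * 18 = 21*18 = 8
  -> B = 8
s = B^a = 8^16 mod 37  (bits of 16 = 10000)
  bit 0 = 1: r = r^2 * 8 mod 37 = 1^2 * 8 = 1*8 = 8
  bit 1 = 0: r = r^2 mod 37 = 8^2 = 27
  bit 2 = 0: r = r^2 mod 37 = 27^2 = 26
  bit 3 = 0: r = r^2 mod 37 = 26^2 = 10
  bit 4 = 0: r = r^2 mod 37 = 10^2 = 26
  -> s = B^a = 26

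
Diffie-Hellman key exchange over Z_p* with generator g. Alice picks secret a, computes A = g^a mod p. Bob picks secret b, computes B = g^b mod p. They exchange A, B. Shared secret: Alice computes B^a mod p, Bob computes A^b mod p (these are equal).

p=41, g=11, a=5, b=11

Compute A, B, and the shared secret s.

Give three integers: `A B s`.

Answer: 3 17 27

Derivation:
A = 11^5 mod 41  (bits of 5 = 101)
  bit 0 = 1: r = r^2 * 11 mod 41 = 1^2 * 11 = 1*11 = 11
  bit 1 = 0: r = r^2 mod 41 = 11^2 = 39
  bit 2 = 1: r = r^2 * 11 mod 41 = 39^2 * 11 = 4*11 = 3
  -> A = 3
B = 11^11 mod 41  (bits of 11 = 1011)
  bit 0 = 1: r = r^2 * 11 mod 41 = 1^2 * 11 = 1*11 = 11
  bit 1 = 0: r = r^2 mod 41 = 11^2 = 39
  bit 2 = 1: r = r^2 * 11 mod 41 = 39^2 * 11 = 4*11 = 3
  bit 3 = 1: r = r^2 * 11 mod 41 = 3^2 * 11 = 9*11 = 17
  -> B = 17
s = B^a = 17^5 mod 41  (bits of 5 = 101)
  bit 0 = 1: r = r^2 * 17 mod 41 = 1^2 * 17 = 1*17 = 17
  bit 1 = 0: r = r^2 mod 41 = 17^2 = 2
  bit 2 = 1: r = r^2 * 17 mod 41 = 2^2 * 17 = 4*17 = 27
  -> s = B^a = 27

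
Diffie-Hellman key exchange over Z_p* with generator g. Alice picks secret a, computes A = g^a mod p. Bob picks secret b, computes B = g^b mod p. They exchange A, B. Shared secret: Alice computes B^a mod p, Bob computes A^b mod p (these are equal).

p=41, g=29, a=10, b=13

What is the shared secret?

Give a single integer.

Answer: 9

Derivation:
A = 29^10 mod 41  (bits of 10 = 1010)
  bit 0 = 1: r = r^2 * 29 mod 41 = 1^2 * 29 = 1*29 = 29
  bit 1 = 0: r = r^2 mod 41 = 29^2 = 21
  bit 2 = 1: r = r^2 * 29 mod 41 = 21^2 * 29 = 31*29 = 38
  bit 3 = 0: r = r^2 mod 41 = 38^2 = 9
  -> A = 9
B = 29^13 mod 41  (bits of 13 = 1101)
  bit 0 = 1: r = r^2 * 29 mod 41 = 1^2 * 29 = 1*29 = 29
  bit 1 = 1: r = r^2 * 29 mod 41 = 29^2 * 29 = 21*29 = 35
  bit 2 = 0: r = r^2 mod 41 = 35^2 = 36
  bit 3 = 1: r = r^2 * 29 mod 41 = 36^2 * 29 = 25*29 = 28
  -> B = 28
s = B^a = 28^10 mod 41  (bits of 10 = 1010)
  bit 0 = 1: r = r^2 * 28 mod 41 = 1^2 * 28 = 1*28 = 28
  bit 1 = 0: r = r^2 mod 41 = 28^2 = 5
  bit 2 = 1: r = r^2 * 28 mod 41 = 5^2 * 28 = 25*28 = 3
  bit 3 = 0: r = r^2 mod 41 = 3^2 = 9
  -> s = B^a = 9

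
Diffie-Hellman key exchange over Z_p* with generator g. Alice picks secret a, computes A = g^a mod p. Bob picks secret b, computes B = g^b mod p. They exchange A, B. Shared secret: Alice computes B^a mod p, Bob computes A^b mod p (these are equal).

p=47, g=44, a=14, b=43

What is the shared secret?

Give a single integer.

Answer: 34

Derivation:
A = 44^14 mod 47  (bits of 14 = 1110)
  bit 0 = 1: r = r^2 * 44 mod 47 = 1^2 * 44 = 1*44 = 44
  bit 1 = 1: r = r^2 * 44 mod 47 = 44^2 * 44 = 9*44 = 20
  bit 2 = 1: r = r^2 * 44 mod 47 = 20^2 * 44 = 24*44 = 22
  bit 3 = 0: r = r^2 mod 47 = 22^2 = 14
  -> A = 14
B = 44^43 mod 47  (bits of 43 = 101011)
  bit 0 = 1: r = r^2 * 44 mod 47 = 1^2 * 44 = 1*44 = 44
  bit 1 = 0: r = r^2 mod 47 = 44^2 = 9
  bit 2 = 1: r = r^2 * 44 mod 47 = 9^2 * 44 = 34*44 = 39
  bit 3 = 0: r = r^2 mod 47 = 39^2 = 17
  bit 4 = 1: r = r^2 * 44 mod 47 = 17^2 * 44 = 7*44 = 26
  bit 5 = 1: r = r^2 * 44 mod 47 = 26^2 * 44 = 18*44 = 40
  -> B = 40
s = B^a = 40^14 mod 47  (bits of 14 = 1110)
  bit 0 = 1: r = r^2 * 40 mod 47 = 1^2 * 40 = 1*40 = 40
  bit 1 = 1: r = r^2 * 40 mod 47 = 40^2 * 40 = 2*40 = 33
  bit 2 = 1: r = r^2 * 40 mod 47 = 33^2 * 40 = 8*40 = 38
  bit 3 = 0: r = r^2 mod 47 = 38^2 = 34
  -> s = B^a = 34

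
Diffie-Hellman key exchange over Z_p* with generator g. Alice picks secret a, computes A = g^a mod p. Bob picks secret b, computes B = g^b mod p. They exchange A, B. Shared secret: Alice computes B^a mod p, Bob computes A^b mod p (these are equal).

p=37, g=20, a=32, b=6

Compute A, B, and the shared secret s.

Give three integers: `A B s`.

A = 20^32 mod 37  (bits of 32 = 100000)
  bit 0 = 1: r = r^2 * 20 mod 37 = 1^2 * 20 = 1*20 = 20
  bit 1 = 0: r = r^2 mod 37 = 20^2 = 30
  bit 2 = 0: r = r^2 mod 37 = 30^2 = 12
  bit 3 = 0: r = r^2 mod 37 = 12^2 = 33
  bit 4 = 0: r = r^2 mod 37 = 33^2 = 16
  bit 5 = 0: r = r^2 mod 37 = 16^2 = 34
  -> A = 34
B = 20^6 mod 37  (bits of 6 = 110)
  bit 0 = 1: r = r^2 * 20 mod 37 = 1^2 * 20 = 1*20 = 20
  bit 1 = 1: r = r^2 * 20 mod 37 = 20^2 * 20 = 30*20 = 8
  bit 2 = 0: r = r^2 mod 37 = 8^2 = 27
  -> B = 27
s = B^a = 27^32 mod 37  (bits of 32 = 100000)
  bit 0 = 1: r = r^2 * 27 mod 37 = 1^2 * 27 = 1*27 = 27
  bit 1 = 0: r = r^2 mod 37 = 27^2 = 26
  bit 2 = 0: r = r^2 mod 37 = 26^2 = 10
  bit 3 = 0: r = r^2 mod 37 = 10^2 = 26
  bit 4 = 0: r = r^2 mod 37 = 26^2 = 10
  bit 5 = 0: r = r^2 mod 37 = 10^2 = 26
  -> s = B^a = 26

Answer: 34 27 26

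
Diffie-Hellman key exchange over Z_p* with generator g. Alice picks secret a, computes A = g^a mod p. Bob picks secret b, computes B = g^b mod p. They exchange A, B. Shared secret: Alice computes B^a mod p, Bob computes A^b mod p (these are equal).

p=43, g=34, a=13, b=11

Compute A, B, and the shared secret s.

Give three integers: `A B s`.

Answer: 28 3 12

Derivation:
A = 34^13 mod 43  (bits of 13 = 1101)
  bit 0 = 1: r = r^2 * 34 mod 43 = 1^2 * 34 = 1*34 = 34
  bit 1 = 1: r = r^2 * 34 mod 43 = 34^2 * 34 = 38*34 = 2
  bit 2 = 0: r = r^2 mod 43 = 2^2 = 4
  bit 3 = 1: r = r^2 * 34 mod 43 = 4^2 * 34 = 16*34 = 28
  -> A = 28
B = 34^11 mod 43  (bits of 11 = 1011)
  bit 0 = 1: r = r^2 * 34 mod 43 = 1^2 * 34 = 1*34 = 34
  bit 1 = 0: r = r^2 mod 43 = 34^2 = 38
  bit 2 = 1: r = r^2 * 34 mod 43 = 38^2 * 34 = 25*34 = 33
  bit 3 = 1: r = r^2 * 34 mod 43 = 33^2 * 34 = 14*34 = 3
  -> B = 3
s = B^a = 3^13 mod 43  (bits of 13 = 1101)
  bit 0 = 1: r = r^2 * 3 mod 43 = 1^2 * 3 = 1*3 = 3
  bit 1 = 1: r = r^2 * 3 mod 43 = 3^2 * 3 = 9*3 = 27
  bit 2 = 0: r = r^2 mod 43 = 27^2 = 41
  bit 3 = 1: r = r^2 * 3 mod 43 = 41^2 * 3 = 4*3 = 12
  -> s = B^a = 12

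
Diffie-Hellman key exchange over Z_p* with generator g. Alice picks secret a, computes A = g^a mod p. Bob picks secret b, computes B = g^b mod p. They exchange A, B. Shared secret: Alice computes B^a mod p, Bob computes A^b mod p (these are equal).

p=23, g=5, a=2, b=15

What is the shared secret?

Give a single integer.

Answer: 16

Derivation:
A = 5^2 mod 23  (bits of 2 = 10)
  bit 0 = 1: r = r^2 * 5 mod 23 = 1^2 * 5 = 1*5 = 5
  bit 1 = 0: r = r^2 mod 23 = 5^2 = 2
  -> A = 2
B = 5^15 mod 23  (bits of 15 = 1111)
  bit 0 = 1: r = r^2 * 5 mod 23 = 1^2 * 5 = 1*5 = 5
  bit 1 = 1: r = r^2 * 5 mod 23 = 5^2 * 5 = 2*5 = 10
  bit 2 = 1: r = r^2 * 5 mod 23 = 10^2 * 5 = 8*5 = 17
  bit 3 = 1: r = r^2 * 5 mod 23 = 17^2 * 5 = 13*5 = 19
  -> B = 19
s = B^a = 19^2 mod 23  (bits of 2 = 10)
  bit 0 = 1: r = r^2 * 19 mod 23 = 1^2 * 19 = 1*19 = 19
  bit 1 = 0: r = r^2 mod 23 = 19^2 = 16
  -> s = B^a = 16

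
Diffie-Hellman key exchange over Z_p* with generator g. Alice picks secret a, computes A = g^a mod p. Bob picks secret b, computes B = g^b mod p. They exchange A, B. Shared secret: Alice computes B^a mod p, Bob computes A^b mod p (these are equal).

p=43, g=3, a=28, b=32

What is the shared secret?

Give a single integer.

Answer: 36

Derivation:
A = 3^28 mod 43  (bits of 28 = 11100)
  bit 0 = 1: r = r^2 * 3 mod 43 = 1^2 * 3 = 1*3 = 3
  bit 1 = 1: r = r^2 * 3 mod 43 = 3^2 * 3 = 9*3 = 27
  bit 2 = 1: r = r^2 * 3 mod 43 = 27^2 * 3 = 41*3 = 37
  bit 3 = 0: r = r^2 mod 43 = 37^2 = 36
  bit 4 = 0: r = r^2 mod 43 = 36^2 = 6
  -> A = 6
B = 3^32 mod 43  (bits of 32 = 100000)
  bit 0 = 1: r = r^2 * 3 mod 43 = 1^2 * 3 = 1*3 = 3
  bit 1 = 0: r = r^2 mod 43 = 3^2 = 9
  bit 2 = 0: r = r^2 mod 43 = 9^2 = 38
  bit 3 = 0: r = r^2 mod 43 = 38^2 = 25
  bit 4 = 0: r = r^2 mod 43 = 25^2 = 23
  bit 5 = 0: r = r^2 mod 43 = 23^2 = 13
  -> B = 13
s = B^a = 13^28 mod 43  (bits of 28 = 11100)
  bit 0 = 1: r = r^2 * 13 mod 43 = 1^2 * 13 = 1*13 = 13
  bit 1 = 1: r = r^2 * 13 mod 43 = 13^2 * 13 = 40*13 = 4
  bit 2 = 1: r = r^2 * 13 mod 43 = 4^2 * 13 = 16*13 = 36
  bit 3 = 0: r = r^2 mod 43 = 36^2 = 6
  bit 4 = 0: r = r^2 mod 43 = 6^2 = 36
  -> s = B^a = 36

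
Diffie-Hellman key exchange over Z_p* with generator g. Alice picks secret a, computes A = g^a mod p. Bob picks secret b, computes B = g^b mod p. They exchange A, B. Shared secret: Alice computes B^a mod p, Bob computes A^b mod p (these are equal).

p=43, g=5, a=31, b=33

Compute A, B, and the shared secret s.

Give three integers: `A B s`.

A = 5^31 mod 43  (bits of 31 = 11111)
  bit 0 = 1: r = r^2 * 5 mod 43 = 1^2 * 5 = 1*5 = 5
  bit 1 = 1: r = r^2 * 5 mod 43 = 5^2 * 5 = 25*5 = 39
  bit 2 = 1: r = r^2 * 5 mod 43 = 39^2 * 5 = 16*5 = 37
  bit 3 = 1: r = r^2 * 5 mod 43 = 37^2 * 5 = 36*5 = 8
  bit 4 = 1: r = r^2 * 5 mod 43 = 8^2 * 5 = 21*5 = 19
  -> A = 19
B = 5^33 mod 43  (bits of 33 = 100001)
  bit 0 = 1: r = r^2 * 5 mod 43 = 1^2 * 5 = 1*5 = 5
  bit 1 = 0: r = r^2 mod 43 = 5^2 = 25
  bit 2 = 0: r = r^2 mod 43 = 25^2 = 23
  bit 3 = 0: r = r^2 mod 43 = 23^2 = 13
  bit 4 = 0: r = r^2 mod 43 = 13^2 = 40
  bit 5 = 1: r = r^2 * 5 mod 43 = 40^2 * 5 = 9*5 = 2
  -> B = 2
s = B^a = 2^31 mod 43  (bits of 31 = 11111)
  bit 0 = 1: r = r^2 * 2 mod 43 = 1^2 * 2 = 1*2 = 2
  bit 1 = 1: r = r^2 * 2 mod 43 = 2^2 * 2 = 4*2 = 8
  bit 2 = 1: r = r^2 * 2 mod 43 = 8^2 * 2 = 21*2 = 42
  bit 3 = 1: r = r^2 * 2 mod 43 = 42^2 * 2 = 1*2 = 2
  bit 4 = 1: r = r^2 * 2 mod 43 = 2^2 * 2 = 4*2 = 8
  -> s = B^a = 8

Answer: 19 2 8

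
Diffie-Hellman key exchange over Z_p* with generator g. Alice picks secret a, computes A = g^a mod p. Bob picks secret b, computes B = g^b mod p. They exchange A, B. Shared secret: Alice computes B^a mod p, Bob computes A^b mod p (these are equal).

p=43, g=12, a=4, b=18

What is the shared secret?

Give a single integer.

A = 12^4 mod 43  (bits of 4 = 100)
  bit 0 = 1: r = r^2 * 12 mod 43 = 1^2 * 12 = 1*12 = 12
  bit 1 = 0: r = r^2 mod 43 = 12^2 = 15
  bit 2 = 0: r = r^2 mod 43 = 15^2 = 10
  -> A = 10
B = 12^18 mod 43  (bits of 18 = 10010)
  bit 0 = 1: r = r^2 * 12 mod 43 = 1^2 * 12 = 1*12 = 12
  bit 1 = 0: r = r^2 mod 43 = 12^2 = 15
  bit 2 = 0: r = r^2 mod 43 = 15^2 = 10
  bit 3 = 1: r = r^2 * 12 mod 43 = 10^2 * 12 = 14*12 = 39
  bit 4 = 0: r = r^2 mod 43 = 39^2 = 16
  -> B = 16
s = B^a = 16^4 mod 43  (bits of 4 = 100)
  bit 0 = 1: r = r^2 * 16 mod 43 = 1^2 * 16 = 1*16 = 16
  bit 1 = 0: r = r^2 mod 43 = 16^2 = 41
  bit 2 = 0: r = r^2 mod 43 = 41^2 = 4
  -> s = B^a = 4

Answer: 4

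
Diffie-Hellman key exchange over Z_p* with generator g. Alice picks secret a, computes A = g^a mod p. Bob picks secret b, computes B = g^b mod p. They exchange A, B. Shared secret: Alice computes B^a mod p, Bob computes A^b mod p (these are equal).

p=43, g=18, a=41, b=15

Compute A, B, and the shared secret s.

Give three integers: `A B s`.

A = 18^41 mod 43  (bits of 41 = 101001)
  bit 0 = 1: r = r^2 * 18 mod 43 = 1^2 * 18 = 1*18 = 18
  bit 1 = 0: r = r^2 mod 43 = 18^2 = 23
  bit 2 = 1: r = r^2 * 18 mod 43 = 23^2 * 18 = 13*18 = 19
  bit 3 = 0: r = r^2 mod 43 = 19^2 = 17
  bit 4 = 0: r = r^2 mod 43 = 17^2 = 31
  bit 5 = 1: r = r^2 * 18 mod 43 = 31^2 * 18 = 15*18 = 12
  -> A = 12
B = 18^15 mod 43  (bits of 15 = 1111)
  bit 0 = 1: r = r^2 * 18 mod 43 = 1^2 * 18 = 1*18 = 18
  bit 1 = 1: r = r^2 * 18 mod 43 = 18^2 * 18 = 23*18 = 27
  bit 2 = 1: r = r^2 * 18 mod 43 = 27^2 * 18 = 41*18 = 7
  bit 3 = 1: r = r^2 * 18 mod 43 = 7^2 * 18 = 6*18 = 22
  -> B = 22
s = B^a = 22^41 mod 43  (bits of 41 = 101001)
  bit 0 = 1: r = r^2 * 22 mod 43 = 1^2 * 22 = 1*22 = 22
  bit 1 = 0: r = r^2 mod 43 = 22^2 = 11
  bit 2 = 1: r = r^2 * 22 mod 43 = 11^2 * 22 = 35*22 = 39
  bit 3 = 0: r = r^2 mod 43 = 39^2 = 16
  bit 4 = 0: r = r^2 mod 43 = 16^2 = 41
  bit 5 = 1: r = r^2 * 22 mod 43 = 41^2 * 22 = 4*22 = 2
  -> s = B^a = 2

Answer: 12 22 2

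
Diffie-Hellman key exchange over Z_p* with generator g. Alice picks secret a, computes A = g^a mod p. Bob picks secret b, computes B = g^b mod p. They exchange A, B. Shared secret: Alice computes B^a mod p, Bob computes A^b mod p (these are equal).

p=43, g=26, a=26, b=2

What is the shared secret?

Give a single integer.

A = 26^26 mod 43  (bits of 26 = 11010)
  bit 0 = 1: r = r^2 * 26 mod 43 = 1^2 * 26 = 1*26 = 26
  bit 1 = 1: r = r^2 * 26 mod 43 = 26^2 * 26 = 31*26 = 32
  bit 2 = 0: r = r^2 mod 43 = 32^2 = 35
  bit 3 = 1: r = r^2 * 26 mod 43 = 35^2 * 26 = 21*26 = 30
  bit 4 = 0: r = r^2 mod 43 = 30^2 = 40
  -> A = 40
B = 26^2 mod 43  (bits of 2 = 10)
  bit 0 = 1: r = r^2 * 26 mod 43 = 1^2 * 26 = 1*26 = 26
  bit 1 = 0: r = r^2 mod 43 = 26^2 = 31
  -> B = 31
s = B^a = 31^26 mod 43  (bits of 26 = 11010)
  bit 0 = 1: r = r^2 * 31 mod 43 = 1^2 * 31 = 1*31 = 31
  bit 1 = 1: r = r^2 * 31 mod 43 = 31^2 * 31 = 15*31 = 35
  bit 2 = 0: r = r^2 mod 43 = 35^2 = 21
  bit 3 = 1: r = r^2 * 31 mod 43 = 21^2 * 31 = 11*31 = 40
  bit 4 = 0: r = r^2 mod 43 = 40^2 = 9
  -> s = B^a = 9

Answer: 9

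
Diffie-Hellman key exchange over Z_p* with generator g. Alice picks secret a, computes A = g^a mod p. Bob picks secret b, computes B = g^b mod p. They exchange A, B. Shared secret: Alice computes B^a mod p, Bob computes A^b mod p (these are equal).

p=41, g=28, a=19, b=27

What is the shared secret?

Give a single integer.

A = 28^19 mod 41  (bits of 19 = 10011)
  bit 0 = 1: r = r^2 * 28 mod 41 = 1^2 * 28 = 1*28 = 28
  bit 1 = 0: r = r^2 mod 41 = 28^2 = 5
  bit 2 = 0: r = r^2 mod 41 = 5^2 = 25
  bit 3 = 1: r = r^2 * 28 mod 41 = 25^2 * 28 = 10*28 = 34
  bit 4 = 1: r = r^2 * 28 mod 41 = 34^2 * 28 = 8*28 = 19
  -> A = 19
B = 28^27 mod 41  (bits of 27 = 11011)
  bit 0 = 1: r = r^2 * 28 mod 41 = 1^2 * 28 = 1*28 = 28
  bit 1 = 1: r = r^2 * 28 mod 41 = 28^2 * 28 = 5*28 = 17
  bit 2 = 0: r = r^2 mod 41 = 17^2 = 2
  bit 3 = 1: r = r^2 * 28 mod 41 = 2^2 * 28 = 4*28 = 30
  bit 4 = 1: r = r^2 * 28 mod 41 = 30^2 * 28 = 39*28 = 26
  -> B = 26
s = B^a = 26^19 mod 41  (bits of 19 = 10011)
  bit 0 = 1: r = r^2 * 26 mod 41 = 1^2 * 26 = 1*26 = 26
  bit 1 = 0: r = r^2 mod 41 = 26^2 = 20
  bit 2 = 0: r = r^2 mod 41 = 20^2 = 31
  bit 3 = 1: r = r^2 * 26 mod 41 = 31^2 * 26 = 18*26 = 17
  bit 4 = 1: r = r^2 * 26 mod 41 = 17^2 * 26 = 2*26 = 11
  -> s = B^a = 11

Answer: 11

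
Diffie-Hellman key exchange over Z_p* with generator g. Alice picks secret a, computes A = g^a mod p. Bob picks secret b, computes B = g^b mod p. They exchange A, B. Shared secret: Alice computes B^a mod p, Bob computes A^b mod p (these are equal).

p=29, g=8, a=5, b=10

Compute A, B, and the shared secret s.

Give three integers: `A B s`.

Answer: 27 4 9

Derivation:
A = 8^5 mod 29  (bits of 5 = 101)
  bit 0 = 1: r = r^2 * 8 mod 29 = 1^2 * 8 = 1*8 = 8
  bit 1 = 0: r = r^2 mod 29 = 8^2 = 6
  bit 2 = 1: r = r^2 * 8 mod 29 = 6^2 * 8 = 7*8 = 27
  -> A = 27
B = 8^10 mod 29  (bits of 10 = 1010)
  bit 0 = 1: r = r^2 * 8 mod 29 = 1^2 * 8 = 1*8 = 8
  bit 1 = 0: r = r^2 mod 29 = 8^2 = 6
  bit 2 = 1: r = r^2 * 8 mod 29 = 6^2 * 8 = 7*8 = 27
  bit 3 = 0: r = r^2 mod 29 = 27^2 = 4
  -> B = 4
s = B^a = 4^5 mod 29  (bits of 5 = 101)
  bit 0 = 1: r = r^2 * 4 mod 29 = 1^2 * 4 = 1*4 = 4
  bit 1 = 0: r = r^2 mod 29 = 4^2 = 16
  bit 2 = 1: r = r^2 * 4 mod 29 = 16^2 * 4 = 24*4 = 9
  -> s = B^a = 9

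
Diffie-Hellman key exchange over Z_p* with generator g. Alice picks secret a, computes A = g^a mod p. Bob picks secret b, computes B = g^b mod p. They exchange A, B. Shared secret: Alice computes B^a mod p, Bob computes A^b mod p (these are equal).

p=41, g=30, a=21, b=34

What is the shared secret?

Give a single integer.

Answer: 5

Derivation:
A = 30^21 mod 41  (bits of 21 = 10101)
  bit 0 = 1: r = r^2 * 30 mod 41 = 1^2 * 30 = 1*30 = 30
  bit 1 = 0: r = r^2 mod 41 = 30^2 = 39
  bit 2 = 1: r = r^2 * 30 mod 41 = 39^2 * 30 = 4*30 = 38
  bit 3 = 0: r = r^2 mod 41 = 38^2 = 9
  bit 4 = 1: r = r^2 * 30 mod 41 = 9^2 * 30 = 40*30 = 11
  -> A = 11
B = 30^34 mod 41  (bits of 34 = 100010)
  bit 0 = 1: r = r^2 * 30 mod 41 = 1^2 * 30 = 1*30 = 30
  bit 1 = 0: r = r^2 mod 41 = 30^2 = 39
  bit 2 = 0: r = r^2 mod 41 = 39^2 = 4
  bit 3 = 0: r = r^2 mod 41 = 4^2 = 16
  bit 4 = 1: r = r^2 * 30 mod 41 = 16^2 * 30 = 10*30 = 13
  bit 5 = 0: r = r^2 mod 41 = 13^2 = 5
  -> B = 5
s = B^a = 5^21 mod 41  (bits of 21 = 10101)
  bit 0 = 1: r = r^2 * 5 mod 41 = 1^2 * 5 = 1*5 = 5
  bit 1 = 0: r = r^2 mod 41 = 5^2 = 25
  bit 2 = 1: r = r^2 * 5 mod 41 = 25^2 * 5 = 10*5 = 9
  bit 3 = 0: r = r^2 mod 41 = 9^2 = 40
  bit 4 = 1: r = r^2 * 5 mod 41 = 40^2 * 5 = 1*5 = 5
  -> s = B^a = 5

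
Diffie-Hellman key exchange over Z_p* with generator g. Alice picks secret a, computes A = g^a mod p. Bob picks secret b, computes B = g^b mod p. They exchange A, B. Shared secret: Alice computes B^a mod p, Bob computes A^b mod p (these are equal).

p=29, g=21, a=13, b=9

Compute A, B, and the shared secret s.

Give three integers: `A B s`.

Answer: 11 14 2

Derivation:
A = 21^13 mod 29  (bits of 13 = 1101)
  bit 0 = 1: r = r^2 * 21 mod 29 = 1^2 * 21 = 1*21 = 21
  bit 1 = 1: r = r^2 * 21 mod 29 = 21^2 * 21 = 6*21 = 10
  bit 2 = 0: r = r^2 mod 29 = 10^2 = 13
  bit 3 = 1: r = r^2 * 21 mod 29 = 13^2 * 21 = 24*21 = 11
  -> A = 11
B = 21^9 mod 29  (bits of 9 = 1001)
  bit 0 = 1: r = r^2 * 21 mod 29 = 1^2 * 21 = 1*21 = 21
  bit 1 = 0: r = r^2 mod 29 = 21^2 = 6
  bit 2 = 0: r = r^2 mod 29 = 6^2 = 7
  bit 3 = 1: r = r^2 * 21 mod 29 = 7^2 * 21 = 20*21 = 14
  -> B = 14
s = B^a = 14^13 mod 29  (bits of 13 = 1101)
  bit 0 = 1: r = r^2 * 14 mod 29 = 1^2 * 14 = 1*14 = 14
  bit 1 = 1: r = r^2 * 14 mod 29 = 14^2 * 14 = 22*14 = 18
  bit 2 = 0: r = r^2 mod 29 = 18^2 = 5
  bit 3 = 1: r = r^2 * 14 mod 29 = 5^2 * 14 = 25*14 = 2
  -> s = B^a = 2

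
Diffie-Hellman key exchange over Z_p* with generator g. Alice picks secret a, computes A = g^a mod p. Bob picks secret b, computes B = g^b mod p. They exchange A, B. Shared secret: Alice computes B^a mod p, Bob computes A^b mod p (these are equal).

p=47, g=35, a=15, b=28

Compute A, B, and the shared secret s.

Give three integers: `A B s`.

A = 35^15 mod 47  (bits of 15 = 1111)
  bit 0 = 1: r = r^2 * 35 mod 47 = 1^2 * 35 = 1*35 = 35
  bit 1 = 1: r = r^2 * 35 mod 47 = 35^2 * 35 = 3*35 = 11
  bit 2 = 1: r = r^2 * 35 mod 47 = 11^2 * 35 = 27*35 = 5
  bit 3 = 1: r = r^2 * 35 mod 47 = 5^2 * 35 = 25*35 = 29
  -> A = 29
B = 35^28 mod 47  (bits of 28 = 11100)
  bit 0 = 1: r = r^2 * 35 mod 47 = 1^2 * 35 = 1*35 = 35
  bit 1 = 1: r = r^2 * 35 mod 47 = 35^2 * 35 = 3*35 = 11
  bit 2 = 1: r = r^2 * 35 mod 47 = 11^2 * 35 = 27*35 = 5
  bit 3 = 0: r = r^2 mod 47 = 5^2 = 25
  bit 4 = 0: r = r^2 mod 47 = 25^2 = 14
  -> B = 14
s = B^a = 14^15 mod 47  (bits of 15 = 1111)
  bit 0 = 1: r = r^2 * 14 mod 47 = 1^2 * 14 = 1*14 = 14
  bit 1 = 1: r = r^2 * 14 mod 47 = 14^2 * 14 = 8*14 = 18
  bit 2 = 1: r = r^2 * 14 mod 47 = 18^2 * 14 = 42*14 = 24
  bit 3 = 1: r = r^2 * 14 mod 47 = 24^2 * 14 = 12*14 = 27
  -> s = B^a = 27

Answer: 29 14 27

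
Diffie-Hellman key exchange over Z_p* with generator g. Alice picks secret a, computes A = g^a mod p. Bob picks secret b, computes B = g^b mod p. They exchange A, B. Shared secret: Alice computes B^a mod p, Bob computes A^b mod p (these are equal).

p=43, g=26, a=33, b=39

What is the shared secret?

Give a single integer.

Answer: 8

Derivation:
A = 26^33 mod 43  (bits of 33 = 100001)
  bit 0 = 1: r = r^2 * 26 mod 43 = 1^2 * 26 = 1*26 = 26
  bit 1 = 0: r = r^2 mod 43 = 26^2 = 31
  bit 2 = 0: r = r^2 mod 43 = 31^2 = 15
  bit 3 = 0: r = r^2 mod 43 = 15^2 = 10
  bit 4 = 0: r = r^2 mod 43 = 10^2 = 14
  bit 5 = 1: r = r^2 * 26 mod 43 = 14^2 * 26 = 24*26 = 22
  -> A = 22
B = 26^39 mod 43  (bits of 39 = 100111)
  bit 0 = 1: r = r^2 * 26 mod 43 = 1^2 * 26 = 1*26 = 26
  bit 1 = 0: r = r^2 mod 43 = 26^2 = 31
  bit 2 = 0: r = r^2 mod 43 = 31^2 = 15
  bit 3 = 1: r = r^2 * 26 mod 43 = 15^2 * 26 = 10*26 = 2
  bit 4 = 1: r = r^2 * 26 mod 43 = 2^2 * 26 = 4*26 = 18
  bit 5 = 1: r = r^2 * 26 mod 43 = 18^2 * 26 = 23*26 = 39
  -> B = 39
s = B^a = 39^33 mod 43  (bits of 33 = 100001)
  bit 0 = 1: r = r^2 * 39 mod 43 = 1^2 * 39 = 1*39 = 39
  bit 1 = 0: r = r^2 mod 43 = 39^2 = 16
  bit 2 = 0: r = r^2 mod 43 = 16^2 = 41
  bit 3 = 0: r = r^2 mod 43 = 41^2 = 4
  bit 4 = 0: r = r^2 mod 43 = 4^2 = 16
  bit 5 = 1: r = r^2 * 39 mod 43 = 16^2 * 39 = 41*39 = 8
  -> s = B^a = 8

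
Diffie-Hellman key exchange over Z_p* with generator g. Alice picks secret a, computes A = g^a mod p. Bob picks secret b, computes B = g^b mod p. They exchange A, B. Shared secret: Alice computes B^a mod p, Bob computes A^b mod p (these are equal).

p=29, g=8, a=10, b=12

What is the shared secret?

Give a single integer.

A = 8^10 mod 29  (bits of 10 = 1010)
  bit 0 = 1: r = r^2 * 8 mod 29 = 1^2 * 8 = 1*8 = 8
  bit 1 = 0: r = r^2 mod 29 = 8^2 = 6
  bit 2 = 1: r = r^2 * 8 mod 29 = 6^2 * 8 = 7*8 = 27
  bit 3 = 0: r = r^2 mod 29 = 27^2 = 4
  -> A = 4
B = 8^12 mod 29  (bits of 12 = 1100)
  bit 0 = 1: r = r^2 * 8 mod 29 = 1^2 * 8 = 1*8 = 8
  bit 1 = 1: r = r^2 * 8 mod 29 = 8^2 * 8 = 6*8 = 19
  bit 2 = 0: r = r^2 mod 29 = 19^2 = 13
  bit 3 = 0: r = r^2 mod 29 = 13^2 = 24
  -> B = 24
s = B^a = 24^10 mod 29  (bits of 10 = 1010)
  bit 0 = 1: r = r^2 * 24 mod 29 = 1^2 * 24 = 1*24 = 24
  bit 1 = 0: r = r^2 mod 29 = 24^2 = 25
  bit 2 = 1: r = r^2 * 24 mod 29 = 25^2 * 24 = 16*24 = 7
  bit 3 = 0: r = r^2 mod 29 = 7^2 = 20
  -> s = B^a = 20

Answer: 20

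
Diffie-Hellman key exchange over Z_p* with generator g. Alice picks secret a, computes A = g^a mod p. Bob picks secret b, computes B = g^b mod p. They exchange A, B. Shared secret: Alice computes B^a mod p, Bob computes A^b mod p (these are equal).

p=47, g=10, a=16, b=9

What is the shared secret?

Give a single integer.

Answer: 28

Derivation:
A = 10^16 mod 47  (bits of 16 = 10000)
  bit 0 = 1: r = r^2 * 10 mod 47 = 1^2 * 10 = 1*10 = 10
  bit 1 = 0: r = r^2 mod 47 = 10^2 = 6
  bit 2 = 0: r = r^2 mod 47 = 6^2 = 36
  bit 3 = 0: r = r^2 mod 47 = 36^2 = 27
  bit 4 = 0: r = r^2 mod 47 = 27^2 = 24
  -> A = 24
B = 10^9 mod 47  (bits of 9 = 1001)
  bit 0 = 1: r = r^2 * 10 mod 47 = 1^2 * 10 = 1*10 = 10
  bit 1 = 0: r = r^2 mod 47 = 10^2 = 6
  bit 2 = 0: r = r^2 mod 47 = 6^2 = 36
  bit 3 = 1: r = r^2 * 10 mod 47 = 36^2 * 10 = 27*10 = 35
  -> B = 35
s = B^a = 35^16 mod 47  (bits of 16 = 10000)
  bit 0 = 1: r = r^2 * 35 mod 47 = 1^2 * 35 = 1*35 = 35
  bit 1 = 0: r = r^2 mod 47 = 35^2 = 3
  bit 2 = 0: r = r^2 mod 47 = 3^2 = 9
  bit 3 = 0: r = r^2 mod 47 = 9^2 = 34
  bit 4 = 0: r = r^2 mod 47 = 34^2 = 28
  -> s = B^a = 28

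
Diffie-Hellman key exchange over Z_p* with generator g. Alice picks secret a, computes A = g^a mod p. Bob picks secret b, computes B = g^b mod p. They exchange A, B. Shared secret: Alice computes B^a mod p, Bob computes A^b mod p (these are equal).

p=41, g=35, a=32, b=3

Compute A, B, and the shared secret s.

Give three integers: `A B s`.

Answer: 37 30 18

Derivation:
A = 35^32 mod 41  (bits of 32 = 100000)
  bit 0 = 1: r = r^2 * 35 mod 41 = 1^2 * 35 = 1*35 = 35
  bit 1 = 0: r = r^2 mod 41 = 35^2 = 36
  bit 2 = 0: r = r^2 mod 41 = 36^2 = 25
  bit 3 = 0: r = r^2 mod 41 = 25^2 = 10
  bit 4 = 0: r = r^2 mod 41 = 10^2 = 18
  bit 5 = 0: r = r^2 mod 41 = 18^2 = 37
  -> A = 37
B = 35^3 mod 41  (bits of 3 = 11)
  bit 0 = 1: r = r^2 * 35 mod 41 = 1^2 * 35 = 1*35 = 35
  bit 1 = 1: r = r^2 * 35 mod 41 = 35^2 * 35 = 36*35 = 30
  -> B = 30
s = B^a = 30^32 mod 41  (bits of 32 = 100000)
  bit 0 = 1: r = r^2 * 30 mod 41 = 1^2 * 30 = 1*30 = 30
  bit 1 = 0: r = r^2 mod 41 = 30^2 = 39
  bit 2 = 0: r = r^2 mod 41 = 39^2 = 4
  bit 3 = 0: r = r^2 mod 41 = 4^2 = 16
  bit 4 = 0: r = r^2 mod 41 = 16^2 = 10
  bit 5 = 0: r = r^2 mod 41 = 10^2 = 18
  -> s = B^a = 18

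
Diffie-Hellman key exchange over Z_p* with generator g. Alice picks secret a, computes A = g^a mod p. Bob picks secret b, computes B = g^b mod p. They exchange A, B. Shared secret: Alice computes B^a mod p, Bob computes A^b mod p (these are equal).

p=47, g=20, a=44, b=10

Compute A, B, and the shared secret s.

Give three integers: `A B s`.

Answer: 2 25 37

Derivation:
A = 20^44 mod 47  (bits of 44 = 101100)
  bit 0 = 1: r = r^2 * 20 mod 47 = 1^2 * 20 = 1*20 = 20
  bit 1 = 0: r = r^2 mod 47 = 20^2 = 24
  bit 2 = 1: r = r^2 * 20 mod 47 = 24^2 * 20 = 12*20 = 5
  bit 3 = 1: r = r^2 * 20 mod 47 = 5^2 * 20 = 25*20 = 30
  bit 4 = 0: r = r^2 mod 47 = 30^2 = 7
  bit 5 = 0: r = r^2 mod 47 = 7^2 = 2
  -> A = 2
B = 20^10 mod 47  (bits of 10 = 1010)
  bit 0 = 1: r = r^2 * 20 mod 47 = 1^2 * 20 = 1*20 = 20
  bit 1 = 0: r = r^2 mod 47 = 20^2 = 24
  bit 2 = 1: r = r^2 * 20 mod 47 = 24^2 * 20 = 12*20 = 5
  bit 3 = 0: r = r^2 mod 47 = 5^2 = 25
  -> B = 25
s = B^a = 25^44 mod 47  (bits of 44 = 101100)
  bit 0 = 1: r = r^2 * 25 mod 47 = 1^2 * 25 = 1*25 = 25
  bit 1 = 0: r = r^2 mod 47 = 25^2 = 14
  bit 2 = 1: r = r^2 * 25 mod 47 = 14^2 * 25 = 8*25 = 12
  bit 3 = 1: r = r^2 * 25 mod 47 = 12^2 * 25 = 3*25 = 28
  bit 4 = 0: r = r^2 mod 47 = 28^2 = 32
  bit 5 = 0: r = r^2 mod 47 = 32^2 = 37
  -> s = B^a = 37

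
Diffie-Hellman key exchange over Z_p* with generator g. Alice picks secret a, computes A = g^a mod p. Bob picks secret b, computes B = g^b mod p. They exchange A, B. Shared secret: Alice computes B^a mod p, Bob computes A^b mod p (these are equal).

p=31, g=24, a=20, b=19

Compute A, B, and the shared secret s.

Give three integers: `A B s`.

Answer: 5 17 5

Derivation:
A = 24^20 mod 31  (bits of 20 = 10100)
  bit 0 = 1: r = r^2 * 24 mod 31 = 1^2 * 24 = 1*24 = 24
  bit 1 = 0: r = r^2 mod 31 = 24^2 = 18
  bit 2 = 1: r = r^2 * 24 mod 31 = 18^2 * 24 = 14*24 = 26
  bit 3 = 0: r = r^2 mod 31 = 26^2 = 25
  bit 4 = 0: r = r^2 mod 31 = 25^2 = 5
  -> A = 5
B = 24^19 mod 31  (bits of 19 = 10011)
  bit 0 = 1: r = r^2 * 24 mod 31 = 1^2 * 24 = 1*24 = 24
  bit 1 = 0: r = r^2 mod 31 = 24^2 = 18
  bit 2 = 0: r = r^2 mod 31 = 18^2 = 14
  bit 3 = 1: r = r^2 * 24 mod 31 = 14^2 * 24 = 10*24 = 23
  bit 4 = 1: r = r^2 * 24 mod 31 = 23^2 * 24 = 2*24 = 17
  -> B = 17
s = B^a = 17^20 mod 31  (bits of 20 = 10100)
  bit 0 = 1: r = r^2 * 17 mod 31 = 1^2 * 17 = 1*17 = 17
  bit 1 = 0: r = r^2 mod 31 = 17^2 = 10
  bit 2 = 1: r = r^2 * 17 mod 31 = 10^2 * 17 = 7*17 = 26
  bit 3 = 0: r = r^2 mod 31 = 26^2 = 25
  bit 4 = 0: r = r^2 mod 31 = 25^2 = 5
  -> s = B^a = 5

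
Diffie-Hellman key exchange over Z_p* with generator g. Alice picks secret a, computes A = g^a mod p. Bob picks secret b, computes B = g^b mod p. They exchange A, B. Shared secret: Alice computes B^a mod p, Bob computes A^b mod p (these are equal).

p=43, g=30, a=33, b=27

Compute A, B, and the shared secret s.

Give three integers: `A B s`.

A = 30^33 mod 43  (bits of 33 = 100001)
  bit 0 = 1: r = r^2 * 30 mod 43 = 1^2 * 30 = 1*30 = 30
  bit 1 = 0: r = r^2 mod 43 = 30^2 = 40
  bit 2 = 0: r = r^2 mod 43 = 40^2 = 9
  bit 3 = 0: r = r^2 mod 43 = 9^2 = 38
  bit 4 = 0: r = r^2 mod 43 = 38^2 = 25
  bit 5 = 1: r = r^2 * 30 mod 43 = 25^2 * 30 = 23*30 = 2
  -> A = 2
B = 30^27 mod 43  (bits of 27 = 11011)
  bit 0 = 1: r = r^2 * 30 mod 43 = 1^2 * 30 = 1*30 = 30
  bit 1 = 1: r = r^2 * 30 mod 43 = 30^2 * 30 = 40*30 = 39
  bit 2 = 0: r = r^2 mod 43 = 39^2 = 16
  bit 3 = 1: r = r^2 * 30 mod 43 = 16^2 * 30 = 41*30 = 26
  bit 4 = 1: r = r^2 * 30 mod 43 = 26^2 * 30 = 31*30 = 27
  -> B = 27
s = B^a = 27^33 mod 43  (bits of 33 = 100001)
  bit 0 = 1: r = r^2 * 27 mod 43 = 1^2 * 27 = 1*27 = 27
  bit 1 = 0: r = r^2 mod 43 = 27^2 = 41
  bit 2 = 0: r = r^2 mod 43 = 41^2 = 4
  bit 3 = 0: r = r^2 mod 43 = 4^2 = 16
  bit 4 = 0: r = r^2 mod 43 = 16^2 = 41
  bit 5 = 1: r = r^2 * 27 mod 43 = 41^2 * 27 = 4*27 = 22
  -> s = B^a = 22

Answer: 2 27 22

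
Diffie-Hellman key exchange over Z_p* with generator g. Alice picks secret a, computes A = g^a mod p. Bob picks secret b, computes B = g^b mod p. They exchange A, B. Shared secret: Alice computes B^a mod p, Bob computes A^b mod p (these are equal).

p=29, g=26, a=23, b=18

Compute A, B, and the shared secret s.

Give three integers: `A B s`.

Answer: 21 6 22

Derivation:
A = 26^23 mod 29  (bits of 23 = 10111)
  bit 0 = 1: r = r^2 * 26 mod 29 = 1^2 * 26 = 1*26 = 26
  bit 1 = 0: r = r^2 mod 29 = 26^2 = 9
  bit 2 = 1: r = r^2 * 26 mod 29 = 9^2 * 26 = 23*26 = 18
  bit 3 = 1: r = r^2 * 26 mod 29 = 18^2 * 26 = 5*26 = 14
  bit 4 = 1: r = r^2 * 26 mod 29 = 14^2 * 26 = 22*26 = 21
  -> A = 21
B = 26^18 mod 29  (bits of 18 = 10010)
  bit 0 = 1: r = r^2 * 26 mod 29 = 1^2 * 26 = 1*26 = 26
  bit 1 = 0: r = r^2 mod 29 = 26^2 = 9
  bit 2 = 0: r = r^2 mod 29 = 9^2 = 23
  bit 3 = 1: r = r^2 * 26 mod 29 = 23^2 * 26 = 7*26 = 8
  bit 4 = 0: r = r^2 mod 29 = 8^2 = 6
  -> B = 6
s = B^a = 6^23 mod 29  (bits of 23 = 10111)
  bit 0 = 1: r = r^2 * 6 mod 29 = 1^2 * 6 = 1*6 = 6
  bit 1 = 0: r = r^2 mod 29 = 6^2 = 7
  bit 2 = 1: r = r^2 * 6 mod 29 = 7^2 * 6 = 20*6 = 4
  bit 3 = 1: r = r^2 * 6 mod 29 = 4^2 * 6 = 16*6 = 9
  bit 4 = 1: r = r^2 * 6 mod 29 = 9^2 * 6 = 23*6 = 22
  -> s = B^a = 22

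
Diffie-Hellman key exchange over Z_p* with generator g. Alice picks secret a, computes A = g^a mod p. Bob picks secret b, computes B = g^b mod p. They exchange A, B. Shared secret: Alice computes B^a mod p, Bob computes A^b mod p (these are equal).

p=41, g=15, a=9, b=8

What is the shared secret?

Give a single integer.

Answer: 16

Derivation:
A = 15^9 mod 41  (bits of 9 = 1001)
  bit 0 = 1: r = r^2 * 15 mod 41 = 1^2 * 15 = 1*15 = 15
  bit 1 = 0: r = r^2 mod 41 = 15^2 = 20
  bit 2 = 0: r = r^2 mod 41 = 20^2 = 31
  bit 3 = 1: r = r^2 * 15 mod 41 = 31^2 * 15 = 18*15 = 24
  -> A = 24
B = 15^8 mod 41  (bits of 8 = 1000)
  bit 0 = 1: r = r^2 * 15 mod 41 = 1^2 * 15 = 1*15 = 15
  bit 1 = 0: r = r^2 mod 41 = 15^2 = 20
  bit 2 = 0: r = r^2 mod 41 = 20^2 = 31
  bit 3 = 0: r = r^2 mod 41 = 31^2 = 18
  -> B = 18
s = B^a = 18^9 mod 41  (bits of 9 = 1001)
  bit 0 = 1: r = r^2 * 18 mod 41 = 1^2 * 18 = 1*18 = 18
  bit 1 = 0: r = r^2 mod 41 = 18^2 = 37
  bit 2 = 0: r = r^2 mod 41 = 37^2 = 16
  bit 3 = 1: r = r^2 * 18 mod 41 = 16^2 * 18 = 10*18 = 16
  -> s = B^a = 16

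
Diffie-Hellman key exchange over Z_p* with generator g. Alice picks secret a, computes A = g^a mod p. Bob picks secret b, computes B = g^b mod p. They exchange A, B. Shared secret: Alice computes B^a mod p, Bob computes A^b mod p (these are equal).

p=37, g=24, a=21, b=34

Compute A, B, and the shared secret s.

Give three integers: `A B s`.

Answer: 14 30 27

Derivation:
A = 24^21 mod 37  (bits of 21 = 10101)
  bit 0 = 1: r = r^2 * 24 mod 37 = 1^2 * 24 = 1*24 = 24
  bit 1 = 0: r = r^2 mod 37 = 24^2 = 21
  bit 2 = 1: r = r^2 * 24 mod 37 = 21^2 * 24 = 34*24 = 2
  bit 3 = 0: r = r^2 mod 37 = 2^2 = 4
  bit 4 = 1: r = r^2 * 24 mod 37 = 4^2 * 24 = 16*24 = 14
  -> A = 14
B = 24^34 mod 37  (bits of 34 = 100010)
  bit 0 = 1: r = r^2 * 24 mod 37 = 1^2 * 24 = 1*24 = 24
  bit 1 = 0: r = r^2 mod 37 = 24^2 = 21
  bit 2 = 0: r = r^2 mod 37 = 21^2 = 34
  bit 3 = 0: r = r^2 mod 37 = 34^2 = 9
  bit 4 = 1: r = r^2 * 24 mod 37 = 9^2 * 24 = 7*24 = 20
  bit 5 = 0: r = r^2 mod 37 = 20^2 = 30
  -> B = 30
s = B^a = 30^21 mod 37  (bits of 21 = 10101)
  bit 0 = 1: r = r^2 * 30 mod 37 = 1^2 * 30 = 1*30 = 30
  bit 1 = 0: r = r^2 mod 37 = 30^2 = 12
  bit 2 = 1: r = r^2 * 30 mod 37 = 12^2 * 30 = 33*30 = 28
  bit 3 = 0: r = r^2 mod 37 = 28^2 = 7
  bit 4 = 1: r = r^2 * 30 mod 37 = 7^2 * 30 = 12*30 = 27
  -> s = B^a = 27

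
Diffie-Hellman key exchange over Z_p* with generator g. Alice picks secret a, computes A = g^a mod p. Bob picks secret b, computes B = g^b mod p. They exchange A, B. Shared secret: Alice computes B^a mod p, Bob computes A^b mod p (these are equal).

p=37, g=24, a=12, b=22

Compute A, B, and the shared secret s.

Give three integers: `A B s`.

A = 24^12 mod 37  (bits of 12 = 1100)
  bit 0 = 1: r = r^2 * 24 mod 37 = 1^2 * 24 = 1*24 = 24
  bit 1 = 1: r = r^2 * 24 mod 37 = 24^2 * 24 = 21*24 = 23
  bit 2 = 0: r = r^2 mod 37 = 23^2 = 11
  bit 3 = 0: r = r^2 mod 37 = 11^2 = 10
  -> A = 10
B = 24^22 mod 37  (bits of 22 = 10110)
  bit 0 = 1: r = r^2 * 24 mod 37 = 1^2 * 24 = 1*24 = 24
  bit 1 = 0: r = r^2 mod 37 = 24^2 = 21
  bit 2 = 1: r = r^2 * 24 mod 37 = 21^2 * 24 = 34*24 = 2
  bit 3 = 1: r = r^2 * 24 mod 37 = 2^2 * 24 = 4*24 = 22
  bit 4 = 0: r = r^2 mod 37 = 22^2 = 3
  -> B = 3
s = B^a = 3^12 mod 37  (bits of 12 = 1100)
  bit 0 = 1: r = r^2 * 3 mod 37 = 1^2 * 3 = 1*3 = 3
  bit 1 = 1: r = r^2 * 3 mod 37 = 3^2 * 3 = 9*3 = 27
  bit 2 = 0: r = r^2 mod 37 = 27^2 = 26
  bit 3 = 0: r = r^2 mod 37 = 26^2 = 10
  -> s = B^a = 10

Answer: 10 3 10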